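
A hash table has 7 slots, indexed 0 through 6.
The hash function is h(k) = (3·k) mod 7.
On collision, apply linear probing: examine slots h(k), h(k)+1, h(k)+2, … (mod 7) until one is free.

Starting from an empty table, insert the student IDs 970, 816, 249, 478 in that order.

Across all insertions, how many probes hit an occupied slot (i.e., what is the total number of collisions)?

5

970: h=5 → slot 5
816: h=5, probe 5,6 → slot 6
249: h=5, probe 5,6,0 → slot 0
478: h=6, probe 6,0,1 → slot 1
Table: [249, 478, -, -, -, 970, 816]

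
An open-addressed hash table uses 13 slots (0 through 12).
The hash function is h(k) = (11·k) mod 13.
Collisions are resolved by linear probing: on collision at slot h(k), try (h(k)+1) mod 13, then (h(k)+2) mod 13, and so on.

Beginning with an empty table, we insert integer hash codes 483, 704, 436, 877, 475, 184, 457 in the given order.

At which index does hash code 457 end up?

2

483 hashes to 9; slot 9 is free -> place at 9.
704 hashes to 9; 9 taken -> place at 10.
436 hashes to 12; slot 12 is free -> place at 12.
877 hashes to 1; slot 1 is free -> place at 1.
475 hashes to 12; 12 taken -> place at 0.
184 hashes to 9; 9,10 taken -> place at 11.
457 hashes to 9; 9,10,11,12,0,1 taken -> place at 2.
Table: [475, 877, 457, _, _, _, _, _, _, 483, 704, 184, 436]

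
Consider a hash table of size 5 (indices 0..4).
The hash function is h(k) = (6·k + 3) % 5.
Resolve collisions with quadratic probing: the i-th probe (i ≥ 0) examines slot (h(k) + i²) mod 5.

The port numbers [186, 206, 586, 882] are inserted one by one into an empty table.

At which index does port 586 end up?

3

186: h=4 -> slot 4
206: h=4, probe 4,0 -> slot 0
586: h=4, probe 4,0,3 -> slot 3
882: h=0, probe 0,1 -> slot 1
Table: [206, 882, ∅, 586, 186]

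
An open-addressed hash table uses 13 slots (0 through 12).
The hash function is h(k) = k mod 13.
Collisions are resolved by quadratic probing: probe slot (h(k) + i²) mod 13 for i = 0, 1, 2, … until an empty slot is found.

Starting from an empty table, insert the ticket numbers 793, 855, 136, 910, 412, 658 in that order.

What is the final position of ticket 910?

793: h=0 => slot 0
855: h=10 => slot 10
136: h=6 => slot 6
910: h=0, probe 0,1 => slot 1
412: h=9 => slot 9
658: h=8 => slot 8
Table: [793, 910, ., ., ., ., 136, ., 658, 412, 855, ., .]

1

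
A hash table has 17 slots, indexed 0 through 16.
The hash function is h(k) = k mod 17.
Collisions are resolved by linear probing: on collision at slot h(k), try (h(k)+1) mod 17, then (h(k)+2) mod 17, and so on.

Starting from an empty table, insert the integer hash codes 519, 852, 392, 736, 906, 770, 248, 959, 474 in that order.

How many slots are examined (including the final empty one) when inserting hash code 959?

519: h=9 → slot 9
852: h=2 → slot 2
392: h=1 → slot 1
736: h=5 → slot 5
906: h=5, probe 5,6 → slot 6
770: h=5, probe 5,6,7 → slot 7
248: h=10 → slot 10
959: h=7, probe 7,8 → slot 8
474: h=15 → slot 15
Table: [—, 392, 852, —, —, 736, 906, 770, 959, 519, 248, —, —, —, —, 474, —]

2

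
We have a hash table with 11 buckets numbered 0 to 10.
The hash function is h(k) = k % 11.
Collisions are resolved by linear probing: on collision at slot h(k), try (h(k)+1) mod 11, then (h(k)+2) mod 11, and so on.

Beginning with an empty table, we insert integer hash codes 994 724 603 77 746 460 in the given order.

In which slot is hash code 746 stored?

994: h=4 -> slot 4
724: h=9 -> slot 9
603: h=9, probe 9,10 -> slot 10
77: h=0 -> slot 0
746: h=9, probe 9,10,0,1 -> slot 1
460: h=9, probe 9,10,0,1,2 -> slot 2
Table: [77, 746, 460, —, 994, —, —, —, —, 724, 603]

1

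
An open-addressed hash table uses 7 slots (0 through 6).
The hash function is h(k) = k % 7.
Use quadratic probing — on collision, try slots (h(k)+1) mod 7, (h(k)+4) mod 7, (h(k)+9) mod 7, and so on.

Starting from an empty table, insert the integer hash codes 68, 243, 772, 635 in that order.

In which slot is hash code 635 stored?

Insert 68: h=5, slot 5 empty → index 5.
Insert 243: h=5, slot 5 occupied → index 6.
Insert 772: h=2, slot 2 empty → index 2.
Insert 635: h=5, slots 5,6,2 occupied → index 0.
Table: [635, -, 772, -, -, 68, 243]

0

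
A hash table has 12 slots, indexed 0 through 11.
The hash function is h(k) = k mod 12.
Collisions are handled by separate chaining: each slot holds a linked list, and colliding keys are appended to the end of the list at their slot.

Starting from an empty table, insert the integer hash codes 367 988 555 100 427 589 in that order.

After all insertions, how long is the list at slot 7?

367 -> bucket 7
988 -> bucket 4
555 -> bucket 3
100 -> bucket 4 (collision)
427 -> bucket 7 (collision)
589 -> bucket 1
Final buckets:
0: ∅
1: 589
2: ∅
3: 555
4: 988 -> 100
5: ∅
6: ∅
7: 367 -> 427
8: ∅
9: ∅
10: ∅
11: ∅

2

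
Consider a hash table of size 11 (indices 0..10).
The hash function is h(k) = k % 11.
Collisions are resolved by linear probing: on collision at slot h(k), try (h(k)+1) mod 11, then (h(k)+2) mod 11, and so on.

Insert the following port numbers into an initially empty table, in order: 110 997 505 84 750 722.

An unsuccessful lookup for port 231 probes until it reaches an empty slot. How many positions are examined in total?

2

110: h=0 → slot 0
997: h=7 → slot 7
505: h=10 → slot 10
84: h=7, probe 7,8 → slot 8
750: h=2 → slot 2
722: h=7, probe 7,8,9 → slot 9
Table: [110, -, 750, -, -, -, -, 997, 84, 722, 505]
Lookup 231: h=0, probe 0,1 → slot 1 empty, not found.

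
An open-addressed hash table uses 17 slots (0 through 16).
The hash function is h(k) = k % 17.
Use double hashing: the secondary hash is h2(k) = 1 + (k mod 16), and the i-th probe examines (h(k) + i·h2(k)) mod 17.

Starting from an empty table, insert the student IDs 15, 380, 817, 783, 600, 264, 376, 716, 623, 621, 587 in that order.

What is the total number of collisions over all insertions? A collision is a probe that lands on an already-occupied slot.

15: h=15 → slot 15
380: h=6 → slot 6
817: h=1 → slot 1
783: h=1, h2=16, probe 1,0 → slot 0
600: h=5 → slot 5
264: h=9 → slot 9
376: h=2 → slot 2
716: h=2, h2=13, probe 2,15,11 → slot 11
623: h=11, h2=16, probe 11,10 → slot 10
621: h=9, h2=14, probe 9,6,3 → slot 3
587: h=9, h2=12, probe 9,4 → slot 4
Table: [783, 817, 376, 621, 587, 600, 380, —, —, 264, 623, 716, —, —, —, 15, —]

7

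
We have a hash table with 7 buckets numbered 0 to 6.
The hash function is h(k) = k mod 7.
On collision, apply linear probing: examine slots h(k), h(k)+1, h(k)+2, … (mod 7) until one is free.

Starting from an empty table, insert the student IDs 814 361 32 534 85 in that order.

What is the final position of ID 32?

814: h=2 -> slot 2
361: h=4 -> slot 4
32: h=4, probe 4,5 -> slot 5
534: h=2, probe 2,3 -> slot 3
85: h=1 -> slot 1
Table: [—, 85, 814, 534, 361, 32, —]

5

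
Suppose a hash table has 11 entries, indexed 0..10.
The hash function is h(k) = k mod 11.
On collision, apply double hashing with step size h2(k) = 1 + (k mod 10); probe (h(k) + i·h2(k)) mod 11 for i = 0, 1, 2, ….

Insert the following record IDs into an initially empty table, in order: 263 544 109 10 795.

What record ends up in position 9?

109

263 hashes to 10; slot 10 is free => place at 10.
544 hashes to 5; slot 5 is free => place at 5.
109 hashes to 10, h2=10; 10 taken => place at 9.
10 hashes to 10, h2=1; 10 taken => place at 0.
795 hashes to 3; slot 3 is free => place at 3.
Table: [10, ∅, ∅, 795, ∅, 544, ∅, ∅, ∅, 109, 263]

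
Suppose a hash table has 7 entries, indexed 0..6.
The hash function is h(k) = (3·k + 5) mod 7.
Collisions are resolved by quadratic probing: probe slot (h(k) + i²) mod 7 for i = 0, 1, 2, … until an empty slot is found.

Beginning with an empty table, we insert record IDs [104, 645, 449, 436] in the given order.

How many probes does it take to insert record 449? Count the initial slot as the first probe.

Insert 104: h=2, slot 2 empty => index 2.
Insert 645: h=1, slot 1 empty => index 1.
Insert 449: h=1, slots 1,2 occupied => index 5.
Insert 436: h=4, slot 4 empty => index 4.
Table: [_, 645, 104, _, 436, 449, _]

3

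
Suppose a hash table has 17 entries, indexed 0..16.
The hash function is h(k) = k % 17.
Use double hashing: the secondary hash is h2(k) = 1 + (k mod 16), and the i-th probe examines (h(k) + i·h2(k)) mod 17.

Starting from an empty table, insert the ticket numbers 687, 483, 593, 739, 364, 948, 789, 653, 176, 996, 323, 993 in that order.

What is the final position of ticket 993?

687 hashes to 7; slot 7 is free => place at 7.
483 hashes to 7, h2=4; 7 taken => place at 11.
593 hashes to 15; slot 15 is free => place at 15.
739 hashes to 8; slot 8 is free => place at 8.
364 hashes to 7, h2=13; 7 taken => place at 3.
948 hashes to 13; slot 13 is free => place at 13.
789 hashes to 7, h2=6; 7,13 taken => place at 2.
653 hashes to 7, h2=14; 7 taken => place at 4.
176 hashes to 6; slot 6 is free => place at 6.
996 hashes to 10; slot 10 is free => place at 10.
323 hashes to 0; slot 0 is free => place at 0.
993 hashes to 7, h2=2; 7 taken => place at 9.
Table: [323, ∅, 789, 364, 653, ∅, 176, 687, 739, 993, 996, 483, ∅, 948, ∅, 593, ∅]

9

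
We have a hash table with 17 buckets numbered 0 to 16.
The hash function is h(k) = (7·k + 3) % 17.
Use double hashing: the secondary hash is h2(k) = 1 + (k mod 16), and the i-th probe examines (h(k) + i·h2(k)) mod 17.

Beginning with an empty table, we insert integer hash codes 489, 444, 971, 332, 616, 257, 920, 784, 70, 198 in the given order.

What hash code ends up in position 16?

198

489: h=9 → slot 9
444: h=0 → slot 0
971: h=0, h2=12, probe 0,12 → slot 12
332: h=15 → slot 15
616: h=14 → slot 14
257: h=0, h2=2, probe 0,2 → slot 2
920: h=0, h2=9, probe 0,9,1 → slot 1
784: h=0, h2=1, probe 0,1,2,3 → slot 3
70: h=0, h2=7, probe 0,7 → slot 7
198: h=12, h2=7, probe 12,2,9,16 → slot 16
Table: [444, 920, 257, 784, —, —, —, 70, —, 489, —, —, 971, —, 616, 332, 198]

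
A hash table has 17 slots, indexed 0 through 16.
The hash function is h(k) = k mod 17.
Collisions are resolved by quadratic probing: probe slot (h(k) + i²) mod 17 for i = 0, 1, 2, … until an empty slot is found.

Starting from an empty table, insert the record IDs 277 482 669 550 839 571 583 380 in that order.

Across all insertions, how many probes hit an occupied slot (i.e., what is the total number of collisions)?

Insert 277: h=5, slot 5 empty -> index 5.
Insert 482: h=6, slot 6 empty -> index 6.
Insert 669: h=6, slot 6 occupied -> index 7.
Insert 550: h=6, slots 6,7 occupied -> index 10.
Insert 839: h=6, slots 6,7,10 occupied -> index 15.
Insert 571: h=10, slot 10 occupied -> index 11.
Insert 583: h=5, slots 5,6 occupied -> index 9.
Insert 380: h=6, slots 6,7,10,15,5 occupied -> index 14.
Table: [., ., ., ., ., 277, 482, 669, ., 583, 550, 571, ., ., 380, 839, .]

14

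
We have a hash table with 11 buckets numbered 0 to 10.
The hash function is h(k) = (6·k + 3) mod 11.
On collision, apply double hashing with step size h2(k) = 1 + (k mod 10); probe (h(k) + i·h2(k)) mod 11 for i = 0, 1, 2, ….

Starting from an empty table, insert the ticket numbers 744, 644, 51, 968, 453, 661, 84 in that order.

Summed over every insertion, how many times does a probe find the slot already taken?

5

Insert 744: h=1, slot 1 empty → index 1.
Insert 644: h=6, slot 6 empty → index 6.
Insert 51: h=1, h2=2, slot 1 occupied → index 3.
Insert 968: h=3, h2=9, slots 3,1 occupied → index 10.
Insert 453: h=4, slot 4 empty → index 4.
Insert 661: h=9, slot 9 empty → index 9.
Insert 84: h=1, h2=5, slots 1,6 occupied → index 0.
Table: [84, 744, _, 51, 453, _, 644, _, _, 661, 968]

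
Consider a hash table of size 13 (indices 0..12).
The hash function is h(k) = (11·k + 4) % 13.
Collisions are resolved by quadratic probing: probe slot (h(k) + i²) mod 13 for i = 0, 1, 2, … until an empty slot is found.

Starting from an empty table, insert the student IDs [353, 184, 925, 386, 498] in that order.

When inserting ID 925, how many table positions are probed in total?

3

Insert 353: h=0, slot 0 empty => index 0.
Insert 184: h=0, slot 0 occupied => index 1.
Insert 925: h=0, slots 0,1 occupied => index 4.
Insert 386: h=12, slot 12 empty => index 12.
Insert 498: h=9, slot 9 empty => index 9.
Table: [353, 184, ∅, ∅, 925, ∅, ∅, ∅, ∅, 498, ∅, ∅, 386]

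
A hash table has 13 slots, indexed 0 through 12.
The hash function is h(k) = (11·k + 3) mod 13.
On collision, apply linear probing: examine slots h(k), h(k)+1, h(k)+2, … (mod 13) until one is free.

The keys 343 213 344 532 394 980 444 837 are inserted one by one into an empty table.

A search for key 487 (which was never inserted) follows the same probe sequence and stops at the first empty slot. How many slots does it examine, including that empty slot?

8

343: h=6 → slot 6
213: h=6, probe 6,7 → slot 7
344: h=4 → slot 4
532: h=5 → slot 5
394: h=8 → slot 8
980: h=6, probe 6,7,8,9 → slot 9
444: h=12 → slot 12
837: h=6, probe 6,7,8,9,10 → slot 10
Table: [-, -, -, -, 344, 532, 343, 213, 394, 980, 837, -, 444]
Lookup 487: h=4, probe 4,5,6,7,8,9,10,11 → slot 11 empty, not found.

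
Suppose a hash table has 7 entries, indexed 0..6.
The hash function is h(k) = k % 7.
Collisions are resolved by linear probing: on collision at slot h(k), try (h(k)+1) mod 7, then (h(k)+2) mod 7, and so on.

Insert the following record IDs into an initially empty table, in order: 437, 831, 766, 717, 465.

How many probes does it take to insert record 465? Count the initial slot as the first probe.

Insert 437: h=3, slot 3 empty → index 3.
Insert 831: h=5, slot 5 empty → index 5.
Insert 766: h=3, slot 3 occupied → index 4.
Insert 717: h=3, slots 3,4,5 occupied → index 6.
Insert 465: h=3, slots 3,4,5,6 occupied → index 0.
Table: [465, _, _, 437, 766, 831, 717]

5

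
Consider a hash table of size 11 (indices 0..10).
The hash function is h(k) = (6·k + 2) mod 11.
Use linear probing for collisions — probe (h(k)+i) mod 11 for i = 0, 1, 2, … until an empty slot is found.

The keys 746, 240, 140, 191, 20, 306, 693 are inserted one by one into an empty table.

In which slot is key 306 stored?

5

746 hashes to 1; slot 1 is free => place at 1.
240 hashes to 1; 1 taken => place at 2.
140 hashes to 6; slot 6 is free => place at 6.
191 hashes to 4; slot 4 is free => place at 4.
20 hashes to 1; 1,2 taken => place at 3.
306 hashes to 1; 1,2,3,4 taken => place at 5.
693 hashes to 2; 2,3,4,5,6 taken => place at 7.
Table: [_, 746, 240, 20, 191, 306, 140, 693, _, _, _]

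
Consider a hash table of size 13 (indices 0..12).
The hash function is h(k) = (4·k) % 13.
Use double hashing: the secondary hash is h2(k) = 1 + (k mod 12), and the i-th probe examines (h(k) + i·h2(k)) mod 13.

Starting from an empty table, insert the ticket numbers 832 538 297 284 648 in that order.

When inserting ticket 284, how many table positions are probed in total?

2

832: h=0 -> slot 0
538: h=7 -> slot 7
297: h=5 -> slot 5
284: h=5, h2=9, probe 5,1 -> slot 1
648: h=5, h2=1, probe 5,6 -> slot 6
Table: [832, 284, ., ., ., 297, 648, 538, ., ., ., ., .]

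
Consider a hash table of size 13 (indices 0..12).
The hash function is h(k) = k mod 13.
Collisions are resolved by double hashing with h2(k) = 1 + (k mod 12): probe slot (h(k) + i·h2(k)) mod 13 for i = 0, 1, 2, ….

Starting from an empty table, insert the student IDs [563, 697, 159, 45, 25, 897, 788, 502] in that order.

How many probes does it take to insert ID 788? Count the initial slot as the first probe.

Insert 563: h=4, slot 4 empty -> index 4.
Insert 697: h=8, slot 8 empty -> index 8.
Insert 159: h=3, slot 3 empty -> index 3.
Insert 45: h=6, slot 6 empty -> index 6.
Insert 25: h=12, slot 12 empty -> index 12.
Insert 897: h=0, slot 0 empty -> index 0.
Insert 788: h=8, h2=9, slots 8,4,0 occupied -> index 9.
Insert 502: h=8, h2=11, slots 8,6,4 occupied -> index 2.
Table: [897, —, 502, 159, 563, —, 45, —, 697, 788, —, —, 25]

4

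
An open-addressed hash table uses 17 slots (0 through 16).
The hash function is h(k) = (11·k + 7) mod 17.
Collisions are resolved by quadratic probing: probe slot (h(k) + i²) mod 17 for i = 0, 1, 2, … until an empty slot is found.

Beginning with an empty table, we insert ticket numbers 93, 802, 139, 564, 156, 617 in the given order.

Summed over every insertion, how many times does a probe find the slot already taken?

93 hashes to 10; slot 10 is free → place at 10.
802 hashes to 6; slot 6 is free → place at 6.
139 hashes to 6; 6 taken → place at 7.
564 hashes to 6; 6,7,10 taken → place at 15.
156 hashes to 6; 6,7,10,15 taken → place at 5.
617 hashes to 11; slot 11 is free → place at 11.
Table: [-, -, -, -, -, 156, 802, 139, -, -, 93, 617, -, -, -, 564, -]

8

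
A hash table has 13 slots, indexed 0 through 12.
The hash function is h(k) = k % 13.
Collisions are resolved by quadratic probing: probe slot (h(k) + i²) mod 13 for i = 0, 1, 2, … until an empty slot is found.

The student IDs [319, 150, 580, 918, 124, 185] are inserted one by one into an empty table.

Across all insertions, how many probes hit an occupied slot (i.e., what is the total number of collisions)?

6

319: h=7 => slot 7
150: h=7, probe 7,8 => slot 8
580: h=8, probe 8,9 => slot 9
918: h=8, probe 8,9,12 => slot 12
124: h=7, probe 7,8,11 => slot 11
185: h=3 => slot 3
Table: [—, —, —, 185, —, —, —, 319, 150, 580, —, 124, 918]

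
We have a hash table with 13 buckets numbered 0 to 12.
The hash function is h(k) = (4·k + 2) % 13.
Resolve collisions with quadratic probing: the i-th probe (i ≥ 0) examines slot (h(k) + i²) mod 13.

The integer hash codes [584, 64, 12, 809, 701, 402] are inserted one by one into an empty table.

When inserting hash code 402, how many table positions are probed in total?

584: h=11 -> slot 11
64: h=11, probe 11,12 -> slot 12
12: h=11, probe 11,12,2 -> slot 2
809: h=1 -> slot 1
701: h=11, probe 11,12,2,7 -> slot 7
402: h=11, probe 11,12,2,7,1,10 -> slot 10
Table: [., 809, 12, ., ., ., ., 701, ., ., 402, 584, 64]

6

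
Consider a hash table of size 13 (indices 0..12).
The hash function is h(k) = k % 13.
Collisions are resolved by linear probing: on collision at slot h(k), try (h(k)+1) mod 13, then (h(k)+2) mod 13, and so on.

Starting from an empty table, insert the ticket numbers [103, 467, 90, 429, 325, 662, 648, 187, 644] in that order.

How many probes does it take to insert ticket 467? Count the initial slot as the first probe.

Insert 103: h=12, slot 12 empty → index 12.
Insert 467: h=12, slot 12 occupied → index 0.
Insert 90: h=12, slots 12,0 occupied → index 1.
Insert 429: h=0, slots 0,1 occupied → index 2.
Insert 325: h=0, slots 0,1,2 occupied → index 3.
Insert 662: h=12, slots 12,0,1,2,3 occupied → index 4.
Insert 648: h=11, slot 11 empty → index 11.
Insert 187: h=5, slot 5 empty → index 5.
Insert 644: h=7, slot 7 empty → index 7.
Table: [467, 90, 429, 325, 662, 187, ∅, 644, ∅, ∅, ∅, 648, 103]

2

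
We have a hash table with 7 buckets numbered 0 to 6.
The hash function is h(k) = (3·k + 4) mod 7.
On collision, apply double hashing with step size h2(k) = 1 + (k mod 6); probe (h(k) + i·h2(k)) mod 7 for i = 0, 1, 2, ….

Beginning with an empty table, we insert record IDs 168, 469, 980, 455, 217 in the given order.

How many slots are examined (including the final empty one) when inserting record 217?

3

Insert 168: h=4, slot 4 empty -> index 4.
Insert 469: h=4, h2=2, slot 4 occupied -> index 6.
Insert 980: h=4, h2=3, slot 4 occupied -> index 0.
Insert 455: h=4, h2=6, slot 4 occupied -> index 3.
Insert 217: h=4, h2=2, slots 4,6 occupied -> index 1.
Table: [980, 217, _, 455, 168, _, 469]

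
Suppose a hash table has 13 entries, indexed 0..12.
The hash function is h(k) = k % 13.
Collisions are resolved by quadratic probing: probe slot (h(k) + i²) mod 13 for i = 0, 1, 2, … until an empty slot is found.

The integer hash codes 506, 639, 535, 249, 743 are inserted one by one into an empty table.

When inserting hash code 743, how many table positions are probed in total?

506 hashes to 12; slot 12 is free => place at 12.
639 hashes to 2; slot 2 is free => place at 2.
535 hashes to 2; 2 taken => place at 3.
249 hashes to 2; 2,3 taken => place at 6.
743 hashes to 2; 2,3,6 taken => place at 11.
Table: [_, _, 639, 535, _, _, 249, _, _, _, _, 743, 506]

4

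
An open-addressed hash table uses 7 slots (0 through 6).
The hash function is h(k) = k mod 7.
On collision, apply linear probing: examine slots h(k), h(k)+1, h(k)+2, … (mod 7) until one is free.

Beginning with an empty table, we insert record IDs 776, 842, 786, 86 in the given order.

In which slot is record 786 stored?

776 hashes to 6; slot 6 is free => place at 6.
842 hashes to 2; slot 2 is free => place at 2.
786 hashes to 2; 2 taken => place at 3.
86 hashes to 2; 2,3 taken => place at 4.
Table: [—, —, 842, 786, 86, —, 776]

3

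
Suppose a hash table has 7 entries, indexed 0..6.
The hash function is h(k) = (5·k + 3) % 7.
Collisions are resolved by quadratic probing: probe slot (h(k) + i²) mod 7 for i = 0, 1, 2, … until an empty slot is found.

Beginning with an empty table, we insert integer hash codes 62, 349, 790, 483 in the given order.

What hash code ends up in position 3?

62: h=5 -> slot 5
349: h=5, probe 5,6 -> slot 6
790: h=5, probe 5,6,2 -> slot 2
483: h=3 -> slot 3
Table: [∅, ∅, 790, 483, ∅, 62, 349]

483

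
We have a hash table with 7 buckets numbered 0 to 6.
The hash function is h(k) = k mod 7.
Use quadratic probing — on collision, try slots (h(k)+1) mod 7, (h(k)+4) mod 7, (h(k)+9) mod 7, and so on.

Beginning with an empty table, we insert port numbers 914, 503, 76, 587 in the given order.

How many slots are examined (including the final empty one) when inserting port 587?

3

Insert 914: h=4, slot 4 empty -> index 4.
Insert 503: h=6, slot 6 empty -> index 6.
Insert 76: h=6, slot 6 occupied -> index 0.
Insert 587: h=6, slots 6,0 occupied -> index 3.
Table: [76, ∅, ∅, 587, 914, ∅, 503]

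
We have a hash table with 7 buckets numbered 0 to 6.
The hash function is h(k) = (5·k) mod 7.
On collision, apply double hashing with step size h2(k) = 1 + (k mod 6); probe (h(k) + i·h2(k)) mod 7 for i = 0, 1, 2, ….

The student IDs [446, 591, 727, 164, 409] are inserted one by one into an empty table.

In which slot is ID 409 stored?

3

446 hashes to 4; slot 4 is free → place at 4.
591 hashes to 1; slot 1 is free → place at 1.
727 hashes to 2; slot 2 is free → place at 2.
164 hashes to 1, h2=3; 1,4 taken → place at 0.
409 hashes to 1, h2=2; 1 taken → place at 3.
Table: [164, 591, 727, 409, 446, -, -]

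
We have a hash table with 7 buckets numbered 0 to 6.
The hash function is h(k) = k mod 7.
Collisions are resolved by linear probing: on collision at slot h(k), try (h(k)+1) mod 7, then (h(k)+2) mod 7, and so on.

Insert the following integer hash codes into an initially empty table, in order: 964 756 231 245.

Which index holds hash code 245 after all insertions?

2

Insert 964: h=5, slot 5 empty => index 5.
Insert 756: h=0, slot 0 empty => index 0.
Insert 231: h=0, slot 0 occupied => index 1.
Insert 245: h=0, slots 0,1 occupied => index 2.
Table: [756, 231, 245, -, -, 964, -]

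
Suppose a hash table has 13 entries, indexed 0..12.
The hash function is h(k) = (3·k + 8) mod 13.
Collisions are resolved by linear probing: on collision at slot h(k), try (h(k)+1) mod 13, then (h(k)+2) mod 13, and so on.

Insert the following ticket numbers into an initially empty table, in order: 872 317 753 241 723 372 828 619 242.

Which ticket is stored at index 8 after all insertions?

872 hashes to 11; slot 11 is free => place at 11.
317 hashes to 10; slot 10 is free => place at 10.
753 hashes to 5; slot 5 is free => place at 5.
241 hashes to 3; slot 3 is free => place at 3.
723 hashes to 6; slot 6 is free => place at 6.
372 hashes to 6; 6 taken => place at 7.
828 hashes to 9; slot 9 is free => place at 9.
619 hashes to 6; 6,7 taken => place at 8.
242 hashes to 6; 6,7,8,9,10,11 taken => place at 12.
Table: [_, _, _, 241, _, 753, 723, 372, 619, 828, 317, 872, 242]

619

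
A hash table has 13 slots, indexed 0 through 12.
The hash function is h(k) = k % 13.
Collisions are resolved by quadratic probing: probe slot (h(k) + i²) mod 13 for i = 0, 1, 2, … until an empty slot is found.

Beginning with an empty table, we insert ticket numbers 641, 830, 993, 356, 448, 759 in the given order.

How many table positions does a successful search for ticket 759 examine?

Insert 641: h=4, slot 4 empty → index 4.
Insert 830: h=11, slot 11 empty → index 11.
Insert 993: h=5, slot 5 empty → index 5.
Insert 356: h=5, slot 5 occupied → index 6.
Insert 448: h=6, slot 6 occupied → index 7.
Insert 759: h=5, slots 5,6 occupied → index 9.
Table: [_, _, _, _, 641, 993, 356, 448, _, 759, _, 830, _]
Lookup 759: h=5, probe 5,6,9 → found at 9.

3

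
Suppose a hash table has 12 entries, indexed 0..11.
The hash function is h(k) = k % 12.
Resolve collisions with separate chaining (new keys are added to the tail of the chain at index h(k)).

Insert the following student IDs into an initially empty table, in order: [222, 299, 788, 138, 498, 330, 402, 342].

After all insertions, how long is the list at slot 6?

Insert 222: h=6, bucket 6 empty -> new chain.
Insert 299: h=11, bucket 11 empty -> new chain.
Insert 788: h=8, bucket 8 empty -> new chain.
Insert 138: h=6, bucket 6 nonempty -> append to chain.
Insert 498: h=6, bucket 6 nonempty -> append to chain.
Insert 330: h=6, bucket 6 nonempty -> append to chain.
Insert 402: h=6, bucket 6 nonempty -> append to chain.
Insert 342: h=6, bucket 6 nonempty -> append to chain.
Final buckets:
0: —
1: —
2: —
3: —
4: —
5: —
6: 222 -> 138 -> 498 -> 330 -> 402 -> 342
7: —
8: 788
9: —
10: —
11: 299

6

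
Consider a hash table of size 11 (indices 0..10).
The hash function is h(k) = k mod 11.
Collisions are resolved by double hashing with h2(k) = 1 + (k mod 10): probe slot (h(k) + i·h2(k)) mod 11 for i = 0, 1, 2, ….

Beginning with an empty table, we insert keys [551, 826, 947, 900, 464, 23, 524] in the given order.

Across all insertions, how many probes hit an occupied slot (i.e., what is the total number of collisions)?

551: h=1 => slot 1
826: h=1, h2=7, probe 1,8 => slot 8
947: h=1, h2=8, probe 1,9 => slot 9
900: h=9, h2=1, probe 9,10 => slot 10
464: h=2 => slot 2
23: h=1, h2=4, probe 1,5 => slot 5
524: h=7 => slot 7
Table: [—, 551, 464, —, —, 23, —, 524, 826, 947, 900]

4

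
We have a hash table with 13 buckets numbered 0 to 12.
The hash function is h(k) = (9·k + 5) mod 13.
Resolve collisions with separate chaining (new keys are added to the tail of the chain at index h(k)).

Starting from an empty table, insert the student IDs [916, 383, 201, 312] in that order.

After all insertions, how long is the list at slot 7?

Insert 916: h=7, bucket 7 empty → new chain.
Insert 383: h=7, bucket 7 nonempty → append to chain.
Insert 201: h=7, bucket 7 nonempty → append to chain.
Insert 312: h=5, bucket 5 empty → new chain.
Final buckets:
0: _
1: _
2: _
3: _
4: _
5: 312
6: _
7: 916 -> 383 -> 201
8: _
9: _
10: _
11: _
12: _

3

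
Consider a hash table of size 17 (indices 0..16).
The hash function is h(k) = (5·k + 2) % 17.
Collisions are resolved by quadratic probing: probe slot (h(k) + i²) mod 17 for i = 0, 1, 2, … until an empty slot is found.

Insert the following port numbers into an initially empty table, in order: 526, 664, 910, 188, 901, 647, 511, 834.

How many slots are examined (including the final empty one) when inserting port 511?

4

526: h=14 -> slot 14
664: h=7 -> slot 7
910: h=13 -> slot 13
188: h=7, probe 7,8 -> slot 8
901: h=2 -> slot 2
647: h=7, probe 7,8,11 -> slot 11
511: h=7, probe 7,8,11,16 -> slot 16
834: h=7, probe 7,8,11,16,6 -> slot 6
Table: [_, _, 901, _, _, _, 834, 664, 188, _, _, 647, _, 910, 526, _, 511]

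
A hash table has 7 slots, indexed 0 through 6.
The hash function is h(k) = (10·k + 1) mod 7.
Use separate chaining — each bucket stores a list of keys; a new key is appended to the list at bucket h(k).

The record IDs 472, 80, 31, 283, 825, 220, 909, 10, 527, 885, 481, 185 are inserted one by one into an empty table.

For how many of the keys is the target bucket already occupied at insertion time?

8

Insert 472: h=3, bucket 3 empty -> new chain.
Insert 80: h=3, bucket 3 nonempty -> append to chain.
Insert 31: h=3, bucket 3 nonempty -> append to chain.
Insert 283: h=3, bucket 3 nonempty -> append to chain.
Insert 825: h=5, bucket 5 empty -> new chain.
Insert 220: h=3, bucket 3 nonempty -> append to chain.
Insert 909: h=5, bucket 5 nonempty -> append to chain.
Insert 10: h=3, bucket 3 nonempty -> append to chain.
Insert 527: h=0, bucket 0 empty -> new chain.
Insert 885: h=3, bucket 3 nonempty -> append to chain.
Insert 481: h=2, bucket 2 empty -> new chain.
Insert 185: h=3, bucket 3 nonempty -> append to chain.
Final buckets:
0: 527
1: —
2: 481
3: 472 -> 80 -> 31 -> 283 -> 220 -> 10 -> 885 -> 185
4: —
5: 825 -> 909
6: —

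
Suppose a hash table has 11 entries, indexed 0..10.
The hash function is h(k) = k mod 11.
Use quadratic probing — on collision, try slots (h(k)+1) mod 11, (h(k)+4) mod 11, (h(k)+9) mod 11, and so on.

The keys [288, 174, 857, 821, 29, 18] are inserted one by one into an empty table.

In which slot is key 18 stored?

288: h=2 => slot 2
174: h=9 => slot 9
857: h=10 => slot 10
821: h=7 => slot 7
29: h=7, probe 7,8 => slot 8
18: h=7, probe 7,8,0 => slot 0
Table: [18, _, 288, _, _, _, _, 821, 29, 174, 857]

0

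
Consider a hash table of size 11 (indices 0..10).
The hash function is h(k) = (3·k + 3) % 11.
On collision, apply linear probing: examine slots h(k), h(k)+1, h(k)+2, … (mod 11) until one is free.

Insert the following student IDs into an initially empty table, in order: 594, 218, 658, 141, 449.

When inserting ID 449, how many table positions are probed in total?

Insert 594: h=3, slot 3 empty => index 3.
Insert 218: h=8, slot 8 empty => index 8.
Insert 658: h=8, slot 8 occupied => index 9.
Insert 141: h=8, slots 8,9 occupied => index 10.
Insert 449: h=8, slots 8,9,10 occupied => index 0.
Table: [449, ∅, ∅, 594, ∅, ∅, ∅, ∅, 218, 658, 141]

4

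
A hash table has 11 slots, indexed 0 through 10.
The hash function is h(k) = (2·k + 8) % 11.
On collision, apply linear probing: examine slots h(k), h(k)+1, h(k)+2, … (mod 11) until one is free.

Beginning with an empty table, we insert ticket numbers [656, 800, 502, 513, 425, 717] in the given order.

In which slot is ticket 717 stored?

5

656 hashes to 0; slot 0 is free → place at 0.
800 hashes to 2; slot 2 is free → place at 2.
502 hashes to 0; 0 taken → place at 1.
513 hashes to 0; 0,1,2 taken → place at 3.
425 hashes to 0; 0,1,2,3 taken → place at 4.
717 hashes to 1; 1,2,3,4 taken → place at 5.
Table: [656, 502, 800, 513, 425, 717, -, -, -, -, -]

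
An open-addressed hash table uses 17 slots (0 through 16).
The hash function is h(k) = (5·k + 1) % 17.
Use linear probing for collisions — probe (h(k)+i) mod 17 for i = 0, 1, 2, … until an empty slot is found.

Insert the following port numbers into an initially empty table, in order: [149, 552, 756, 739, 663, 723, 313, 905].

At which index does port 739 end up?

9

Insert 149: h=15, slot 15 empty -> index 15.
Insert 552: h=7, slot 7 empty -> index 7.
Insert 756: h=7, slot 7 occupied -> index 8.
Insert 739: h=7, slots 7,8 occupied -> index 9.
Insert 663: h=1, slot 1 empty -> index 1.
Insert 723: h=12, slot 12 empty -> index 12.
Insert 313: h=2, slot 2 empty -> index 2.
Insert 905: h=4, slot 4 empty -> index 4.
Table: [., 663, 313, ., 905, ., ., 552, 756, 739, ., ., 723, ., ., 149, .]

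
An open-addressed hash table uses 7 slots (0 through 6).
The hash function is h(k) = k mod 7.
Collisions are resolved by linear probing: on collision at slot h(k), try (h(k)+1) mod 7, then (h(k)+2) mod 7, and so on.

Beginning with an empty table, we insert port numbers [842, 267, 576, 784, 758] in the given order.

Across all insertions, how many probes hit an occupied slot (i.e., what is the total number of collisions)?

3

842 hashes to 2; slot 2 is free -> place at 2.
267 hashes to 1; slot 1 is free -> place at 1.
576 hashes to 2; 2 taken -> place at 3.
784 hashes to 0; slot 0 is free -> place at 0.
758 hashes to 2; 2,3 taken -> place at 4.
Table: [784, 267, 842, 576, 758, ∅, ∅]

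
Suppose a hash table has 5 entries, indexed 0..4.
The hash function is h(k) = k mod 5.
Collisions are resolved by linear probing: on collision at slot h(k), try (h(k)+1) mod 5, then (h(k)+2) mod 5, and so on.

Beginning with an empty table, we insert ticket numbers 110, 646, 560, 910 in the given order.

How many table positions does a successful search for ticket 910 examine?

110: h=0 -> slot 0
646: h=1 -> slot 1
560: h=0, probe 0,1,2 -> slot 2
910: h=0, probe 0,1,2,3 -> slot 3
Table: [110, 646, 560, 910, _]
Lookup 910: h=0, probe 0,1,2,3 → found at 3.

4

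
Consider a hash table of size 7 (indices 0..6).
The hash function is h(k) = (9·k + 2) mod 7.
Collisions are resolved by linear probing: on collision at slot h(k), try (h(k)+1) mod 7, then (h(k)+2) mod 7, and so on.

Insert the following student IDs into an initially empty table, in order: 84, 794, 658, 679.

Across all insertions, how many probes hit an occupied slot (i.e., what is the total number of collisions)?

84 hashes to 2; slot 2 is free -> place at 2.
794 hashes to 1; slot 1 is free -> place at 1.
658 hashes to 2; 2 taken -> place at 3.
679 hashes to 2; 2,3 taken -> place at 4.
Table: [_, 794, 84, 658, 679, _, _]

3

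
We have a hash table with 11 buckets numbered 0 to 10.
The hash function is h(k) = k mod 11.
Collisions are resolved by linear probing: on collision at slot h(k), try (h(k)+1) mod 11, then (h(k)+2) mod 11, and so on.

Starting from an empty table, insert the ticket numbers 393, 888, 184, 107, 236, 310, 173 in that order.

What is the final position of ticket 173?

1

393 hashes to 8; slot 8 is free → place at 8.
888 hashes to 8; 8 taken → place at 9.
184 hashes to 8; 8,9 taken → place at 10.
107 hashes to 8; 8,9,10 taken → place at 0.
236 hashes to 5; slot 5 is free → place at 5.
310 hashes to 2; slot 2 is free → place at 2.
173 hashes to 8; 8,9,10,0 taken → place at 1.
Table: [107, 173, 310, -, -, 236, -, -, 393, 888, 184]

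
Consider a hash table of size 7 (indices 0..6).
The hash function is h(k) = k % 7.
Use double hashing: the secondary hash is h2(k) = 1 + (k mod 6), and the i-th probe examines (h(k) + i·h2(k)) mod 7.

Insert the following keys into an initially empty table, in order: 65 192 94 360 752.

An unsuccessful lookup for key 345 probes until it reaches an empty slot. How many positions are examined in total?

65 hashes to 2; slot 2 is free → place at 2.
192 hashes to 3; slot 3 is free → place at 3.
94 hashes to 3, h2=5; 3 taken → place at 1.
360 hashes to 3, h2=1; 3 taken → place at 4.
752 hashes to 3, h2=3; 3 taken → place at 6.
Table: [_, 94, 65, 192, 360, _, 752]
Lookup 345: h=2, h2=4, probe 2,6,3,0 → slot 0 empty, not found.

4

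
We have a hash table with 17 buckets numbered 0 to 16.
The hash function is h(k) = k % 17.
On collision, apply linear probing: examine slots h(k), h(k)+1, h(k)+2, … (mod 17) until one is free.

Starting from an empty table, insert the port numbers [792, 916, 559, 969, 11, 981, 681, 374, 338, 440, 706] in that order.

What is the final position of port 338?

Insert 792: h=10, slot 10 empty -> index 10.
Insert 916: h=15, slot 15 empty -> index 15.
Insert 559: h=15, slot 15 occupied -> index 16.
Insert 969: h=0, slot 0 empty -> index 0.
Insert 11: h=11, slot 11 empty -> index 11.
Insert 981: h=12, slot 12 empty -> index 12.
Insert 681: h=1, slot 1 empty -> index 1.
Insert 374: h=0, slots 0,1 occupied -> index 2.
Insert 338: h=15, slots 15,16,0,1,2 occupied -> index 3.
Insert 440: h=15, slots 15,16,0,1,2,3 occupied -> index 4.
Insert 706: h=9, slot 9 empty -> index 9.
Table: [969, 681, 374, 338, 440, _, _, _, _, 706, 792, 11, 981, _, _, 916, 559]

3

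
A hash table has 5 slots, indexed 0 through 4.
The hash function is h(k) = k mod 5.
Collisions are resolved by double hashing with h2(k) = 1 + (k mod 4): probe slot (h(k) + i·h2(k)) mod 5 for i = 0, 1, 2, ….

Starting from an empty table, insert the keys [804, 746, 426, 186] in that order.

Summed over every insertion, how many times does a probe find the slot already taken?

5

804 hashes to 4; slot 4 is free => place at 4.
746 hashes to 1; slot 1 is free => place at 1.
426 hashes to 1, h2=3; 1,4 taken => place at 2.
186 hashes to 1, h2=3; 1,4,2 taken => place at 0.
Table: [186, 746, 426, -, 804]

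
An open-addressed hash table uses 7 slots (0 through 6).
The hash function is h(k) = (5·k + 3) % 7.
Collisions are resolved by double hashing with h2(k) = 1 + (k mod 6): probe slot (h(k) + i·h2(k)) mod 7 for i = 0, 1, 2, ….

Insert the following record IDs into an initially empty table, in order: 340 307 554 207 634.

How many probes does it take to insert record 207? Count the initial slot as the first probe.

2

340 hashes to 2; slot 2 is free -> place at 2.
307 hashes to 5; slot 5 is free -> place at 5.
554 hashes to 1; slot 1 is free -> place at 1.
207 hashes to 2, h2=4; 2 taken -> place at 6.
634 hashes to 2, h2=5; 2 taken -> place at 0.
Table: [634, 554, 340, ., ., 307, 207]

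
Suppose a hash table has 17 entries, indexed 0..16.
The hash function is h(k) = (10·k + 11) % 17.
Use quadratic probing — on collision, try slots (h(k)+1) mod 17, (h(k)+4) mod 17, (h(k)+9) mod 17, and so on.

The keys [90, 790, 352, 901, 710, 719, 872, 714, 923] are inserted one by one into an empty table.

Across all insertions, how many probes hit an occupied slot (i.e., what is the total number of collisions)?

11

Insert 90: h=10, slot 10 empty → index 10.
Insert 790: h=6, slot 6 empty → index 6.
Insert 352: h=12, slot 12 empty → index 12.
Insert 901: h=11, slot 11 empty → index 11.
Insert 710: h=5, slot 5 empty → index 5.
Insert 719: h=10, slots 10,11 occupied → index 14.
Insert 872: h=10, slots 10,11,14 occupied → index 2.
Insert 714: h=11, slots 11,12 occupied → index 15.
Insert 923: h=10, slots 10,11,14,2 occupied → index 9.
Table: [∅, ∅, 872, ∅, ∅, 710, 790, ∅, ∅, 923, 90, 901, 352, ∅, 719, 714, ∅]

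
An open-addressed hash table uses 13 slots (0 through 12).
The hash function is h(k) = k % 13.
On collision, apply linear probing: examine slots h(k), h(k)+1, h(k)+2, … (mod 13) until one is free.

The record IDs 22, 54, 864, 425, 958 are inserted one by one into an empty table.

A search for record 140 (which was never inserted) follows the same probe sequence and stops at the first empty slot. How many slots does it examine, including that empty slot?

3

22 hashes to 9; slot 9 is free -> place at 9.
54 hashes to 2; slot 2 is free -> place at 2.
864 hashes to 6; slot 6 is free -> place at 6.
425 hashes to 9; 9 taken -> place at 10.
958 hashes to 9; 9,10 taken -> place at 11.
Table: [—, —, 54, —, —, —, 864, —, —, 22, 425, 958, —]
Lookup 140: h=10, probe 10,11,12 → slot 12 empty, not found.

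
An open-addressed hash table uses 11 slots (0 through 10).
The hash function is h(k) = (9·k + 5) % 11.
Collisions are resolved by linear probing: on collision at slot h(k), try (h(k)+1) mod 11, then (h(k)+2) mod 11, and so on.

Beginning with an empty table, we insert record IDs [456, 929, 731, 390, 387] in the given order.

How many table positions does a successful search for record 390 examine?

456 hashes to 6; slot 6 is free -> place at 6.
929 hashes to 6; 6 taken -> place at 7.
731 hashes to 6; 6,7 taken -> place at 8.
390 hashes to 6; 6,7,8 taken -> place at 9.
387 hashes to 1; slot 1 is free -> place at 1.
Table: [., 387, ., ., ., ., 456, 929, 731, 390, .]
Lookup 390: h=6, probe 6,7,8,9 → found at 9.

4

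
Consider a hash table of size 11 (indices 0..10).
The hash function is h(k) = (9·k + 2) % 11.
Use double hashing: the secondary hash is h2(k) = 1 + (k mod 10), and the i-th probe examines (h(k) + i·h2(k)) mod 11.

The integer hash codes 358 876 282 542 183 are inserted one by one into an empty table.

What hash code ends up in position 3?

Insert 358: h=1, slot 1 empty -> index 1.
Insert 876: h=10, slot 10 empty -> index 10.
Insert 282: h=10, h2=3, slot 10 occupied -> index 2.
Insert 542: h=7, slot 7 empty -> index 7.
Insert 183: h=10, h2=4, slot 10 occupied -> index 3.
Table: [., 358, 282, 183, ., ., ., 542, ., ., 876]

183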